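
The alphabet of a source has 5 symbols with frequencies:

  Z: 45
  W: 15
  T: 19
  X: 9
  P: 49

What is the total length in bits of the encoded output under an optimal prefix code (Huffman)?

292

Build the Huffman tree bottom-up:
X(9) + W(15) → 24
T(19) + 24 → 43
43 + Z(45) → 88
P(49) + 88 → 137
The encoded length is the sum of every internal node's weight: 24 + 43 + 88 + 137 = 292 bits.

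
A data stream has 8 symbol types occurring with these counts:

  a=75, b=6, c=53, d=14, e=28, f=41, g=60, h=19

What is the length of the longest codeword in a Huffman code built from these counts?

5

Merge the two lowest-weight nodes at each step:
b(6) + d(14) → 20
h(19) + 20 → 39
e(28) + 39 → 67
f(41) + c(53) → 94
g(60) + 67 → 127
a(75) + 94 → 169
127 + 169 → 296
The first pair merged (b, d) ends up deepest, at depth 5.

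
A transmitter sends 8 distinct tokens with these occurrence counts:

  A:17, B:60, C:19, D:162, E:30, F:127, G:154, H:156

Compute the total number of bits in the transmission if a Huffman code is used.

1931

Build the Huffman tree bottom-up:
merge A(17) and C(19): 36
merge E(30) and 36: 66
merge B(60) and 66: 126
merge 126 and F(127): 253
merge G(154) and H(156): 310
merge D(162) and 253: 415
merge 310 and 415: 725
The encoded length is the sum of every internal node's weight: 36 + 66 + 126 + 253 + 310 + 415 + 725 = 1931 bits.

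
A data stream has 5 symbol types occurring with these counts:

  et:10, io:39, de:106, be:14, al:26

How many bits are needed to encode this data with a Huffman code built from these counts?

Merge the two smallest weights repeatedly:
merge et(10) and be(14): 24
merge 24 and al(26): 50
merge io(39) and 50: 89
merge 89 and de(106): 195
The encoded length is the sum of every internal node's weight: 24 + 50 + 89 + 195 = 358 bits.

358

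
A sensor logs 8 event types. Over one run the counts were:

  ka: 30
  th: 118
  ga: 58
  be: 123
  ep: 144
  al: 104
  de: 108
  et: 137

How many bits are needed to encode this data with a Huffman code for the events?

Build the Huffman tree bottom-up:
combine ka(30), ga(58) → 88
combine 88, al(104) → 192
combine de(108), th(118) → 226
combine be(123), et(137) → 260
combine ep(144), 192 → 336
combine 226, 260 → 486
combine 336, 486 → 822
The encoded length is the sum of every internal node's weight: 88 + 192 + 226 + 260 + 336 + 486 + 822 = 2410 bits.

2410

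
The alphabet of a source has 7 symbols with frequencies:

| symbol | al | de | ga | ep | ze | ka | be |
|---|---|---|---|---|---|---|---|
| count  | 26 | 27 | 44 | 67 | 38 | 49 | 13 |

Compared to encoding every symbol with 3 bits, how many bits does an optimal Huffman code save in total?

Fixed-length: 3 bits × 264 symbols = 792 bits.
Huffman merges:
merge be(13) and al(26): 39
merge de(27) and ze(38): 65
merge 39 and ga(44): 83
merge ka(49) and 65: 114
merge ep(67) and 83: 150
merge 114 and 150: 264
Huffman total = 39 + 65 + 83 + 114 + 150 + 264 = 715 bits.
Saving = 792 − 715 = 77 bits.

77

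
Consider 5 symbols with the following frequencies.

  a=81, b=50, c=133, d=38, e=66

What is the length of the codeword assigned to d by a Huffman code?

Build the tree from the bottom:
d(38) + b(50) → 88
e(66) + a(81) → 147
88 + c(133) → 221
147 + 221 → 368
d's leaf is at depth 3, giving a 3-bit codeword.

3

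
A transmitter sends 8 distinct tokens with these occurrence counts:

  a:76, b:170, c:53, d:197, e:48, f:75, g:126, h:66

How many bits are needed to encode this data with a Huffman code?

Build the Huffman tree bottom-up:
merge e(48) and c(53): 101
merge h(66) and f(75): 141
merge a(76) and 101: 177
merge g(126) and 141: 267
merge b(170) and 177: 347
merge d(197) and 267: 464
merge 347 and 464: 811
The encoded length is the sum of every internal node's weight: 101 + 141 + 177 + 267 + 347 + 464 + 811 = 2308 bits.

2308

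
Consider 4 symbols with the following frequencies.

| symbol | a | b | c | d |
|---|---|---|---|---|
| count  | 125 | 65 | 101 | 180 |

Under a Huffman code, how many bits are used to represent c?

3

Huffman merges, smallest pair first:
b(65) + c(101) → 166
a(125) + 166 → 291
d(180) + 291 → 471
The subtree containing c is merged 3 times, so code length = 3.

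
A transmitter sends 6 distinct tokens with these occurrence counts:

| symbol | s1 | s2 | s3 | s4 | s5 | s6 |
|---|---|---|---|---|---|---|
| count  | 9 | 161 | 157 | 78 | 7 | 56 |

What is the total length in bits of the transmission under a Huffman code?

Merge the two smallest weights repeatedly:
merge s5(7) and s1(9): 16
merge 16 and s6(56): 72
merge 72 and s4(78): 150
merge 150 and s3(157): 307
merge s2(161) and 307: 468
Each symbol's bit-cost is frequency × depth; summing gives 1013 bits (equivalently 16 + 72 + 150 + 307 + 468).

1013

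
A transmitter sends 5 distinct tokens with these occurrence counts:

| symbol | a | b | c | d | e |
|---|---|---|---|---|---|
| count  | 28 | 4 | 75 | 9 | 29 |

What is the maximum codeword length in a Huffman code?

Merge the two lowest-weight nodes at each step:
merge b(4) and d(9): 13
merge 13 and a(28): 41
merge e(29) and 41: 70
merge 70 and c(75): 145
Maximum depth reached is 4.

4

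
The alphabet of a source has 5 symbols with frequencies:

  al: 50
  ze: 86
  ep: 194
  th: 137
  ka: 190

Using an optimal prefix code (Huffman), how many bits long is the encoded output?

Merge the two smallest weights repeatedly:
al(50) + ze(86) → 136
136 + th(137) → 273
ka(190) + ep(194) → 384
273 + 384 → 657
Each symbol's bit-cost is frequency × depth; summing gives 1450 bits (equivalently 136 + 273 + 384 + 657).

1450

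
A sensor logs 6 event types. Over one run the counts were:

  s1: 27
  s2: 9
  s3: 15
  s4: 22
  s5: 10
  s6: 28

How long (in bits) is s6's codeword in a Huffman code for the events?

2

Build the tree from the bottom:
merge s2(9) and s5(10): 19
merge s3(15) and 19: 34
merge s4(22) and s1(27): 49
merge s6(28) and 34: 62
merge 49 and 62: 111
s6's leaf is at depth 2, giving a 2-bit codeword.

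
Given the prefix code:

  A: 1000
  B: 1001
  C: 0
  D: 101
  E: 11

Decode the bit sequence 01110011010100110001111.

CEBDCBAEE

Read left to right; each codeword is recognised as soon as it completes (prefix code):
  0→C | 11→E | 1001→B | 101→D | 0→C | 1001→B | 1000→A | 11→E | 11→E
Decoded message: CEBDCBAEE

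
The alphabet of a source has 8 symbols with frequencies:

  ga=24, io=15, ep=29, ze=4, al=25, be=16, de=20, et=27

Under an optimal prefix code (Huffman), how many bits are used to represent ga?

Huffman merges, smallest pair first:
ze(4) + io(15) → 19
be(16) + 19 → 35
de(20) + ga(24) → 44
al(25) + et(27) → 52
ep(29) + 35 → 64
44 + 52 → 96
64 + 96 → 160
ga sits 3 levels below the root, so its codeword is 3 bits.

3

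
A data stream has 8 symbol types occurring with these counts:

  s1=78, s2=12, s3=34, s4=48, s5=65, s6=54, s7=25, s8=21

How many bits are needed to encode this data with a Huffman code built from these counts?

959

Build the Huffman tree bottom-up:
s2(12) + s8(21) → 33
s7(25) + 33 → 58
s3(34) + s4(48) → 82
s6(54) + 58 → 112
s5(65) + s1(78) → 143
82 + 112 → 194
143 + 194 → 337
Total encoded bits = sum of merged weights = 33 + 58 + 82 + 112 + 143 + 194 + 337 = 959.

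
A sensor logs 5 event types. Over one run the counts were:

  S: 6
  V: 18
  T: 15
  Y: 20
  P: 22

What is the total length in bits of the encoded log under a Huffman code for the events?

Build the Huffman tree bottom-up:
merge S(6) and T(15): 21
merge V(18) and Y(20): 38
merge 21 and P(22): 43
merge 38 and 43: 81
The encoded length is the sum of every internal node's weight: 21 + 38 + 43 + 81 = 183 bits.

183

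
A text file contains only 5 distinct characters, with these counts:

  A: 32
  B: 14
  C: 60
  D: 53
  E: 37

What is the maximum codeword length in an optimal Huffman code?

Merge the two lowest-weight nodes at each step:
merge B(14) and A(32): 46
merge E(37) and 46: 83
merge D(53) and C(60): 113
merge 83 and 113: 196
Maximum depth reached is 3.

3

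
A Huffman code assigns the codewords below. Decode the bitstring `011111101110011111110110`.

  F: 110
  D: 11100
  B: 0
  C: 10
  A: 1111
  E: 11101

Read left to right; each codeword is recognised as soon as it completes (prefix code):
  0→B | 1111→A | 110→F | 11100→D | 1111→A | 11101→E | 10→C
Decoded message: BAFDAEC

BAFDAEC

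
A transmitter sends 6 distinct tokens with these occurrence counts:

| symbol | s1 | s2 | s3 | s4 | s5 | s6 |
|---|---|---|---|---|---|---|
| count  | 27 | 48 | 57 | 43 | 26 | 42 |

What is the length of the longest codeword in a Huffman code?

3

Merge the two lowest-weight nodes at each step:
merge s5(26) and s1(27): 53
merge s6(42) and s4(43): 85
merge s2(48) and 53: 101
merge s3(57) and 85: 142
merge 101 and 142: 243
The first pair merged (s5, s1) ends up deepest, at depth 3.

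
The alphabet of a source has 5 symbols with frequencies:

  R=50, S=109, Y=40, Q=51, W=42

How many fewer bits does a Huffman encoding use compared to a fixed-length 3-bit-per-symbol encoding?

218

Fixed-length: 3 bits × 292 symbols = 876 bits.
Huffman merges:
Y(40) + W(42) → 82
R(50) + Q(51) → 101
82 + 101 → 183
S(109) + 183 → 292
Huffman total = 82 + 101 + 183 + 292 = 658 bits.
Saving = 876 − 658 = 218 bits.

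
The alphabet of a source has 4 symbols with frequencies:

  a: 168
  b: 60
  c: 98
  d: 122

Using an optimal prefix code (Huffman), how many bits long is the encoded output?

Merge the two smallest weights repeatedly:
merge b(60) and c(98): 158
merge d(122) and 158: 280
merge a(168) and 280: 448
Each symbol's bit-cost is frequency × depth; summing gives 886 bits (equivalently 158 + 280 + 448).

886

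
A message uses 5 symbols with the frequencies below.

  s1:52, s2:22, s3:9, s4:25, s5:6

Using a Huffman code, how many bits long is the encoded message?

228

Greedily combine the two least-frequent nodes:
combine s5(6), s3(9) → 15
combine 15, s2(22) → 37
combine s4(25), 37 → 62
combine s1(52), 62 → 114
Total encoded bits = sum of merged weights = 15 + 37 + 62 + 114 = 228.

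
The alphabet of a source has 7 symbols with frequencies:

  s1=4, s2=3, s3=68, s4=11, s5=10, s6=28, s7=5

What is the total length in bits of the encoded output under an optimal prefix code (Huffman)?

263

Build the Huffman tree bottom-up:
combine s2(3), s1(4) → 7
combine s7(5), 7 → 12
combine s5(10), s4(11) → 21
combine 12, 21 → 33
combine s6(28), 33 → 61
combine 61, s3(68) → 129
Each symbol's bit-cost is frequency × depth; summing gives 263 bits (equivalently 7 + 12 + 21 + 33 + 61 + 129).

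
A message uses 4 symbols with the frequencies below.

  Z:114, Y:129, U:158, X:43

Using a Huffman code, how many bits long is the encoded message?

Merge the two smallest weights repeatedly:
X(43) + Z(114) → 157
Y(129) + 157 → 286
U(158) + 286 → 444
The encoded length is the sum of every internal node's weight: 157 + 286 + 444 = 887 bits.

887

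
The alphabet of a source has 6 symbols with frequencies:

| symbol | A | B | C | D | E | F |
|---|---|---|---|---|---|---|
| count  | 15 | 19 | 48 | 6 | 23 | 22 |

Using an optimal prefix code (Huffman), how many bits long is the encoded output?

324

Greedily combine the two least-frequent nodes:
D(6) + A(15) → 21
B(19) + 21 → 40
F(22) + E(23) → 45
40 + 45 → 85
C(48) + 85 → 133
Each symbol's bit-cost is frequency × depth; summing gives 324 bits (equivalently 21 + 40 + 45 + 85 + 133).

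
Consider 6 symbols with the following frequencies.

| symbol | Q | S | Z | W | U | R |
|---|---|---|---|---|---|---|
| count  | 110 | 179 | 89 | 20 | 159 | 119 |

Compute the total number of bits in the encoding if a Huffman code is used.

1680

Merge the two smallest weights repeatedly:
merge W(20) and Z(89): 109
merge 109 and Q(110): 219
merge R(119) and U(159): 278
merge S(179) and 219: 398
merge 278 and 398: 676
Each symbol's bit-cost is frequency × depth; summing gives 1680 bits (equivalently 109 + 219 + 278 + 398 + 676).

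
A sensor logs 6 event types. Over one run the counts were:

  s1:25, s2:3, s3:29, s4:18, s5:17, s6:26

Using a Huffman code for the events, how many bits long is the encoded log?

294

Greedily combine the two least-frequent nodes:
s2(3) + s5(17) → 20
s4(18) + 20 → 38
s1(25) + s6(26) → 51
s3(29) + 38 → 67
51 + 67 → 118
The encoded length is the sum of every internal node's weight: 20 + 38 + 51 + 67 + 118 = 294 bits.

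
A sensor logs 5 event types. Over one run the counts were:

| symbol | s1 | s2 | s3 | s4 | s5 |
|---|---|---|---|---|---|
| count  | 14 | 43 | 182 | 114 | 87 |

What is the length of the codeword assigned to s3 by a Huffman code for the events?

1

Build the tree from the bottom:
s1(14) + s2(43) → 57
57 + s5(87) → 144
s4(114) + 144 → 258
s3(182) + 258 → 440
s3 sits one level below the root: a 1-bit codeword.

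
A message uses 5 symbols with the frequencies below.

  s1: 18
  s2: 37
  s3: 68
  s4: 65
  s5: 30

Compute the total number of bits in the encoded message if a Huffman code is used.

484

Merge the two smallest weights repeatedly:
s1(18) + s5(30) → 48
s2(37) + 48 → 85
s4(65) + s3(68) → 133
85 + 133 → 218
Total encoded bits = sum of merged weights = 48 + 85 + 133 + 218 = 484.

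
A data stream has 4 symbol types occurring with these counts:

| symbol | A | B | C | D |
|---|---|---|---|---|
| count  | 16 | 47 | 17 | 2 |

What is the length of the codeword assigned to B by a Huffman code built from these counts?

1

Huffman merges, smallest pair first:
D(2) + A(16) → 18
C(17) + 18 → 35
35 + B(47) → 82
B is merged only at the final step, so code length = 1.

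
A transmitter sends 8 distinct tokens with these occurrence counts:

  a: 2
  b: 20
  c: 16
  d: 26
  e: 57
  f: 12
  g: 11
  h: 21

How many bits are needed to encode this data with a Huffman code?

Build the Huffman tree bottom-up:
a(2) + g(11) → 13
f(12) + 13 → 25
c(16) + b(20) → 36
h(21) + 25 → 46
d(26) + 36 → 62
46 + e(57) → 103
62 + 103 → 165
Each symbol's bit-cost is frequency × depth; summing gives 450 bits (equivalently 13 + 25 + 36 + 46 + 62 + 103 + 165).

450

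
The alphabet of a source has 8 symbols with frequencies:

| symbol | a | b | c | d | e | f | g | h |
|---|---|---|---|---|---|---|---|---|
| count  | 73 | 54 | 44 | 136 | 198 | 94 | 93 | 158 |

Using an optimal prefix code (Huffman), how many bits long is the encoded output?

Greedily combine the two least-frequent nodes:
combine c(44), b(54) → 98
combine a(73), g(93) → 166
combine f(94), 98 → 192
combine d(136), h(158) → 294
combine 166, 192 → 358
combine e(198), 294 → 492
combine 358, 492 → 850
Total encoded bits = sum of merged weights = 98 + 166 + 192 + 294 + 358 + 492 + 850 = 2450.

2450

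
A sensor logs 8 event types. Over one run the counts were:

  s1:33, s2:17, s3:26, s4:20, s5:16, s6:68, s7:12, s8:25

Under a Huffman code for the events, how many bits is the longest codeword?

4

Merge the two lowest-weight nodes at each step:
combine s7(12), s5(16) → 28
combine s2(17), s4(20) → 37
combine s8(25), s3(26) → 51
combine 28, s1(33) → 61
combine 37, 51 → 88
combine 61, s6(68) → 129
combine 88, 129 → 217
The rarest symbols sit at the bottom; the longest codeword is 4 bits.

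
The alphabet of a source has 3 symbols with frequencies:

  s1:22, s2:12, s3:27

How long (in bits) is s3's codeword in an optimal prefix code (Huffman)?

Build the tree from the bottom:
s2(12) + s1(22) → 34
s3(27) + 34 → 61
s3 is a child of the root — depth 1, so its codeword is a single bit.

1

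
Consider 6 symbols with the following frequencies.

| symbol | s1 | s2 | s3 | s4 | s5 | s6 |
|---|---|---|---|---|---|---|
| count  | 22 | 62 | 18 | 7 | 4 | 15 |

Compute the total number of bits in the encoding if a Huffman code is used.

271

Merge the two smallest weights repeatedly:
merge s5(4) and s4(7): 11
merge 11 and s6(15): 26
merge s3(18) and s1(22): 40
merge 26 and 40: 66
merge s2(62) and 66: 128
Each symbol's bit-cost is frequency × depth; summing gives 271 bits (equivalently 11 + 26 + 40 + 66 + 128).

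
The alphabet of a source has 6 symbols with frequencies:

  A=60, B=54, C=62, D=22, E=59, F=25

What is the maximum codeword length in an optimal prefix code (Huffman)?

Merge the two lowest-weight nodes at each step:
merge D(22) and F(25): 47
merge 47 and B(54): 101
merge E(59) and A(60): 119
merge C(62) and 101: 163
merge 119 and 163: 282
Maximum depth reached is 4.

4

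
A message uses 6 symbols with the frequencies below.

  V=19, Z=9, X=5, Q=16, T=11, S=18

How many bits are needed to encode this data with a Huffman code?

Greedily combine the two least-frequent nodes:
merge X(5) and Z(9): 14
merge T(11) and 14: 25
merge Q(16) and S(18): 34
merge V(19) and 25: 44
merge 34 and 44: 78
Total encoded bits = sum of merged weights = 14 + 25 + 34 + 44 + 78 = 195.

195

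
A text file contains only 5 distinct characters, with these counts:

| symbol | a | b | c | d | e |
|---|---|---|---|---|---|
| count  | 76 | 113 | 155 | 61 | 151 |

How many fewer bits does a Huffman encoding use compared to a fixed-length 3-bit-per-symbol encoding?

Fixed-length: 3 bits × 556 symbols = 1668 bits.
Huffman merges:
merge d(61) and a(76): 137
merge b(113) and 137: 250
merge e(151) and c(155): 306
merge 250 and 306: 556
Huffman total = 137 + 250 + 306 + 556 = 1249 bits.
Saving = 1668 − 1249 = 419 bits.

419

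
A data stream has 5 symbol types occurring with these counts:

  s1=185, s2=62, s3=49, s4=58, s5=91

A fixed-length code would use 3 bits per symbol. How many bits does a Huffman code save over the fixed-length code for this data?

370

Fixed-length: 3 bits × 445 symbols = 1335 bits.
Huffman merges:
combine s3(49), s4(58) → 107
combine s2(62), s5(91) → 153
combine 107, 153 → 260
combine s1(185), 260 → 445
Huffman total = 107 + 153 + 260 + 445 = 965 bits.
Saving = 1335 − 965 = 370 bits.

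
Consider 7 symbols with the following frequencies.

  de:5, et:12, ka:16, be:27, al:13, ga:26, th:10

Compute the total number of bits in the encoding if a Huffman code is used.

Build the Huffman tree bottom-up:
merge de(5) and th(10): 15
merge et(12) and al(13): 25
merge 15 and ka(16): 31
merge 25 and ga(26): 51
merge be(27) and 31: 58
merge 51 and 58: 109
Each symbol's bit-cost is frequency × depth; summing gives 289 bits (equivalently 15 + 25 + 31 + 51 + 58 + 109).

289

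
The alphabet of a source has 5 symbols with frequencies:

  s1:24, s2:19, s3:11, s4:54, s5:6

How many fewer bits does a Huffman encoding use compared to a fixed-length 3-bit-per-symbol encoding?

Fixed-length: 3 bits × 114 symbols = 342 bits.
Huffman merges:
s5(6) + s3(11) → 17
17 + s2(19) → 36
s1(24) + 36 → 60
s4(54) + 60 → 114
Huffman total = 17 + 36 + 60 + 114 = 227 bits.
Saving = 342 − 227 = 115 bits.

115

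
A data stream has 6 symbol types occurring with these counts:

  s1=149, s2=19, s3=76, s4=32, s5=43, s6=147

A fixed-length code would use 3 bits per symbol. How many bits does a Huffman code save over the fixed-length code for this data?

Fixed-length: 3 bits × 466 symbols = 1398 bits.
Huffman merges:
s2(19) + s4(32) → 51
s5(43) + 51 → 94
s3(76) + 94 → 170
s6(147) + s1(149) → 296
170 + 296 → 466
Huffman total = 51 + 94 + 170 + 296 + 466 = 1077 bits.
Saving = 1398 − 1077 = 321 bits.

321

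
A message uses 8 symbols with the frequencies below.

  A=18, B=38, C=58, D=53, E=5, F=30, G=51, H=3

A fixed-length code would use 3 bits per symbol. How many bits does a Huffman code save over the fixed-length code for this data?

77

Fixed-length: 3 bits × 256 symbols = 768 bits.
Huffman merges:
H(3) + E(5) → 8
8 + A(18) → 26
26 + F(30) → 56
B(38) + G(51) → 89
D(53) + 56 → 109
C(58) + 89 → 147
109 + 147 → 256
Huffman total = 8 + 26 + 56 + 89 + 109 + 147 + 256 = 691 bits.
Saving = 768 − 691 = 77 bits.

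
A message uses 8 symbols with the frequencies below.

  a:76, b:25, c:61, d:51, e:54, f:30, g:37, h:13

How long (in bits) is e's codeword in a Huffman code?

3

Huffman merges, smallest pair first:
combine h(13), b(25) → 38
combine f(30), g(37) → 67
combine 38, d(51) → 89
combine e(54), c(61) → 115
combine 67, a(76) → 143
combine 89, 115 → 204
combine 143, 204 → 347
e sits 3 levels below the root, so its codeword is 3 bits.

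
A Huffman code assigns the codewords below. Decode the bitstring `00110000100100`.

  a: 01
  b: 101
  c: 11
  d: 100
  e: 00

Read left to right; each codeword is recognised as soon as it completes (prefix code):
  00→e | 11→c | 00→e | 00→e | 100→d | 100→d
Decoded message: eceedd

eceedd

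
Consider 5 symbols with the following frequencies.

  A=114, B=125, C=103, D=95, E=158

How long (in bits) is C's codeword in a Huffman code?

Huffman merges, smallest pair first:
D(95) + C(103) → 198
A(114) + B(125) → 239
E(158) + 198 → 356
239 + 356 → 595
C sits 3 levels below the root, so its codeword is 3 bits.

3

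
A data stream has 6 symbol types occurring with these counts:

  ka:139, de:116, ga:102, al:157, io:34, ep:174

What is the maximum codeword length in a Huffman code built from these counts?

Merge the two lowest-weight nodes at each step:
combine io(34), ga(102) → 136
combine de(116), 136 → 252
combine ka(139), al(157) → 296
combine ep(174), 252 → 426
combine 296, 426 → 722
The rarest symbols sit at the bottom; the longest codeword is 4 bits.

4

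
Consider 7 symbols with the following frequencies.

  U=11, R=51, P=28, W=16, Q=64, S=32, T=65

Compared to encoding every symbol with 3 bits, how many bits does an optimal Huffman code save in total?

102

Fixed-length: 3 bits × 267 symbols = 801 bits.
Huffman merges:
merge U(11) and W(16): 27
merge 27 and P(28): 55
merge S(32) and R(51): 83
merge 55 and Q(64): 119
merge T(65) and 83: 148
merge 119 and 148: 267
Huffman total = 27 + 55 + 83 + 119 + 148 + 267 = 699 bits.
Saving = 801 − 699 = 102 bits.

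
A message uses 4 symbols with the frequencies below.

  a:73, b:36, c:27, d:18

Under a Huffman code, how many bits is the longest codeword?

3

Merge the two lowest-weight nodes at each step:
d(18) + c(27) → 45
b(36) + 45 → 81
a(73) + 81 → 154
Maximum depth reached is 3.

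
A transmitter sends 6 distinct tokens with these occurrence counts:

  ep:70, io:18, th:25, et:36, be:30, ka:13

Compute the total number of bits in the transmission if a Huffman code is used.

467

Merge the two smallest weights repeatedly:
combine ka(13), io(18) → 31
combine th(25), be(30) → 55
combine 31, et(36) → 67
combine 55, 67 → 122
combine ep(70), 122 → 192
Each symbol's bit-cost is frequency × depth; summing gives 467 bits (equivalently 31 + 55 + 67 + 122 + 192).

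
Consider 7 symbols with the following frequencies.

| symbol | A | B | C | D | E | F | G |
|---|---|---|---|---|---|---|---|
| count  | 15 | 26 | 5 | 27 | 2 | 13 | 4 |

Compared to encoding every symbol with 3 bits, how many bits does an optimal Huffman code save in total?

51

Fixed-length: 3 bits × 92 symbols = 276 bits.
Huffman merges:
E(2) + G(4) → 6
C(5) + 6 → 11
11 + F(13) → 24
A(15) + 24 → 39
B(26) + D(27) → 53
39 + 53 → 92
Huffman total = 6 + 11 + 24 + 39 + 53 + 92 = 225 bits.
Saving = 276 − 225 = 51 bits.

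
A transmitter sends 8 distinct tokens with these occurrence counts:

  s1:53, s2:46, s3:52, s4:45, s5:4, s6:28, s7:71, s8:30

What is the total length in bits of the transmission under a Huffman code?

948

Greedily combine the two least-frequent nodes:
s5(4) + s6(28) → 32
s8(30) + 32 → 62
s4(45) + s2(46) → 91
s3(52) + s1(53) → 105
62 + s7(71) → 133
91 + 105 → 196
133 + 196 → 329
Total encoded bits = sum of merged weights = 32 + 62 + 91 + 105 + 133 + 196 + 329 = 948.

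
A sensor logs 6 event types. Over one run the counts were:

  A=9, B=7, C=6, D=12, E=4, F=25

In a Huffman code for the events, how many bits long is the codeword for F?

1

Build the tree from the bottom:
E(4) + C(6) → 10
B(7) + A(9) → 16
10 + D(12) → 22
16 + 22 → 38
F(25) + 38 → 63
F is a child of the root — depth 1, so its codeword is a single bit.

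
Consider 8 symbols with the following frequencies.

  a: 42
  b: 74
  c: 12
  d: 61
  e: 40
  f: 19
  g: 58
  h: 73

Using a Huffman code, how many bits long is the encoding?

Merge the two smallest weights repeatedly:
combine c(12), f(19) → 31
combine 31, e(40) → 71
combine a(42), g(58) → 100
combine d(61), 71 → 132
combine h(73), b(74) → 147
combine 100, 132 → 232
combine 147, 232 → 379
Total encoded bits = sum of merged weights = 31 + 71 + 100 + 132 + 147 + 232 + 379 = 1092.

1092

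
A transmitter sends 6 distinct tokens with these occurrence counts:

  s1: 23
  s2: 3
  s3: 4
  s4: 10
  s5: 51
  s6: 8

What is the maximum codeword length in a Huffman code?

5

Merge the two lowest-weight nodes at each step:
merge s2(3) and s3(4): 7
merge 7 and s6(8): 15
merge s4(10) and 15: 25
merge s1(23) and 25: 48
merge 48 and s5(51): 99
The rarest symbols sit at the bottom; the longest codeword is 5 bits.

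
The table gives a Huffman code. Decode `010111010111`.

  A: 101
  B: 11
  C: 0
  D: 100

Read left to right; each codeword is recognised as soon as it completes (prefix code):
  0→C | 101→A | 11→B | 0→C | 101→A | 11→B
Decoded message: CABCAB

CABCAB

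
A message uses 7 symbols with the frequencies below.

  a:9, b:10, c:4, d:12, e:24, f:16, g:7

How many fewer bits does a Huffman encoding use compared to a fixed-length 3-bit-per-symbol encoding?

29

Fixed-length: 3 bits × 82 symbols = 246 bits.
Huffman merges:
merge c(4) and g(7): 11
merge a(9) and b(10): 19
merge 11 and d(12): 23
merge f(16) and 19: 35
merge 23 and e(24): 47
merge 35 and 47: 82
Huffman total = 11 + 19 + 23 + 35 + 47 + 82 = 217 bits.
Saving = 246 − 217 = 29 bits.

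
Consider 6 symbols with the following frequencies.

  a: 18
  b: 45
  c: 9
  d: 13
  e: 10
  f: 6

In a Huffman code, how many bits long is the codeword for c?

Build the tree from the bottom:
combine f(6), c(9) → 15
combine e(10), d(13) → 23
combine 15, a(18) → 33
combine 23, 33 → 56
combine b(45), 56 → 101
c sits 4 levels below the root, so its codeword is 4 bits.

4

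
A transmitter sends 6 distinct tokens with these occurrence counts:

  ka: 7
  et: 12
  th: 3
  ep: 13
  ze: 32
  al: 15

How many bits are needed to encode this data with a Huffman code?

192

Greedily combine the two least-frequent nodes:
th(3) + ka(7) → 10
10 + et(12) → 22
ep(13) + al(15) → 28
22 + 28 → 50
ze(32) + 50 → 82
The encoded length is the sum of every internal node's weight: 10 + 22 + 28 + 50 + 82 = 192 bits.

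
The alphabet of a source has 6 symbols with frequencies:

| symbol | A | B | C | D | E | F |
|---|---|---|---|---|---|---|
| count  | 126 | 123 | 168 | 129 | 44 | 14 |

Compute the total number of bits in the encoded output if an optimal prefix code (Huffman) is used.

Build the Huffman tree bottom-up:
combine F(14), E(44) → 58
combine 58, B(123) → 181
combine A(126), D(129) → 255
combine C(168), 181 → 349
combine 255, 349 → 604
The encoded length is the sum of every internal node's weight: 58 + 181 + 255 + 349 + 604 = 1447 bits.

1447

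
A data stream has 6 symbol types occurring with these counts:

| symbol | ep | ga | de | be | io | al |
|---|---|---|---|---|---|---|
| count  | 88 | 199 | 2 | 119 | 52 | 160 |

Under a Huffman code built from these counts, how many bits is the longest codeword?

Merge the two lowest-weight nodes at each step:
combine de(2), io(52) → 54
combine 54, ep(88) → 142
combine be(119), 142 → 261
combine al(160), ga(199) → 359
combine 261, 359 → 620
The first pair merged (de, io) ends up deepest, at depth 4.

4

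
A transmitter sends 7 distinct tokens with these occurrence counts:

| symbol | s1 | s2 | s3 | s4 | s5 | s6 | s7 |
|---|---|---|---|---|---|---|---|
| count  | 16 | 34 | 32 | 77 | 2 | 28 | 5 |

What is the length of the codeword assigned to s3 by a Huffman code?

3

Repeatedly merge the two smallest:
combine s5(2), s7(5) → 7
combine 7, s1(16) → 23
combine 23, s6(28) → 51
combine s3(32), s2(34) → 66
combine 51, 66 → 117
combine s4(77), 117 → 194
The subtree containing s3 is merged 3 times, so code length = 3.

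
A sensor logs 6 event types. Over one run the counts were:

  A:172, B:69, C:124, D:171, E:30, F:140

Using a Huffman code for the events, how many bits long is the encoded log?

Greedily combine the two least-frequent nodes:
merge E(30) and B(69): 99
merge 99 and C(124): 223
merge F(140) and D(171): 311
merge A(172) and 223: 395
merge 311 and 395: 706
The encoded length is the sum of every internal node's weight: 99 + 223 + 311 + 395 + 706 = 1734 bits.

1734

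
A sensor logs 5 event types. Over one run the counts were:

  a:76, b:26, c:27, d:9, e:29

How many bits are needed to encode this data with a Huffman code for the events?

349

Greedily combine the two least-frequent nodes:
d(9) + b(26) → 35
c(27) + e(29) → 56
35 + 56 → 91
a(76) + 91 → 167
Each symbol's bit-cost is frequency × depth; summing gives 349 bits (equivalently 35 + 56 + 91 + 167).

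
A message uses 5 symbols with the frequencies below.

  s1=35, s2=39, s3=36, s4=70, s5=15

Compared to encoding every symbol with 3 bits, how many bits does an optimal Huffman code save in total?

145

Fixed-length: 3 bits × 195 symbols = 585 bits.
Huffman merges:
merge s5(15) and s1(35): 50
merge s3(36) and s2(39): 75
merge 50 and s4(70): 120
merge 75 and 120: 195
Huffman total = 50 + 75 + 120 + 195 = 440 bits.
Saving = 585 − 440 = 145 bits.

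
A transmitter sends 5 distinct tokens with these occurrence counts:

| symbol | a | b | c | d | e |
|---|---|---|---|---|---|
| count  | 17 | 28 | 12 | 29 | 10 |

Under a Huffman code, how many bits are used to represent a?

Huffman merges, smallest pair first:
e(10) + c(12) → 22
a(17) + 22 → 39
b(28) + d(29) → 57
39 + 57 → 96
The subtree containing a is merged 2 times, so code length = 2.

2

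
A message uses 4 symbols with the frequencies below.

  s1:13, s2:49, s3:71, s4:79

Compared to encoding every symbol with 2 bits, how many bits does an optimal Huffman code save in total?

Fixed-length: 2 bits × 212 symbols = 424 bits.
Huffman merges:
s1(13) + s2(49) → 62
62 + s3(71) → 133
s4(79) + 133 → 212
Huffman total = 62 + 133 + 212 = 407 bits.
Saving = 424 − 407 = 17 bits.

17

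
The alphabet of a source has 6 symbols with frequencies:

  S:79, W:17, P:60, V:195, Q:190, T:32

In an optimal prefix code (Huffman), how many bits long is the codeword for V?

1

Huffman merges, smallest pair first:
W(17) + T(32) → 49
49 + P(60) → 109
S(79) + 109 → 188
188 + Q(190) → 378
V(195) + 378 → 573
V is a child of the root — depth 1, so its codeword is a single bit.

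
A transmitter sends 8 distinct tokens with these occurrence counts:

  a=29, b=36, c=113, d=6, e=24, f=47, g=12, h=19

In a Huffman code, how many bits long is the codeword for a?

4

Repeatedly merge the two smallest:
merge d(6) and g(12): 18
merge 18 and h(19): 37
merge e(24) and a(29): 53
merge b(36) and 37: 73
merge f(47) and 53: 100
merge 73 and 100: 173
merge c(113) and 173: 286
The subtree containing a is merged 4 times, so code length = 4.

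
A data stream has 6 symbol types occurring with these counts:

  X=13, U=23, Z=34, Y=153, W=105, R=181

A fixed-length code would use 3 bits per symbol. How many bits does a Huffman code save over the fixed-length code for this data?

409

Fixed-length: 3 bits × 509 symbols = 1527 bits.
Huffman merges:
combine X(13), U(23) → 36
combine Z(34), 36 → 70
combine 70, W(105) → 175
combine Y(153), 175 → 328
combine R(181), 328 → 509
Huffman total = 36 + 70 + 175 + 328 + 509 = 1118 bits.
Saving = 1527 − 1118 = 409 bits.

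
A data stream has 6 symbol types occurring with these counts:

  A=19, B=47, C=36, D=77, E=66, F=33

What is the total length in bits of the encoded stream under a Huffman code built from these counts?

Greedily combine the two least-frequent nodes:
A(19) + F(33) → 52
C(36) + B(47) → 83
52 + E(66) → 118
D(77) + 83 → 160
118 + 160 → 278
Total encoded bits = sum of merged weights = 52 + 83 + 118 + 160 + 278 = 691.

691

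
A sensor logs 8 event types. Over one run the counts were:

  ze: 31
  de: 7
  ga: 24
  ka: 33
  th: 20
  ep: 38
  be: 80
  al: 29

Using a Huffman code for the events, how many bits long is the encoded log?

Merge the two smallest weights repeatedly:
merge de(7) and th(20): 27
merge ga(24) and 27: 51
merge al(29) and ze(31): 60
merge ka(33) and ep(38): 71
merge 51 and 60: 111
merge 71 and be(80): 151
merge 111 and 151: 262
Each symbol's bit-cost is frequency × depth; summing gives 733 bits (equivalently 27 + 51 + 60 + 71 + 111 + 151 + 262).

733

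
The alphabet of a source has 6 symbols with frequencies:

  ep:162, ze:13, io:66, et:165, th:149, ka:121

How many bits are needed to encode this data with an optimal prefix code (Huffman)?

Greedily combine the two least-frequent nodes:
combine ze(13), io(66) → 79
combine 79, ka(121) → 200
combine th(149), ep(162) → 311
combine et(165), 200 → 365
combine 311, 365 → 676
Total encoded bits = sum of merged weights = 79 + 200 + 311 + 365 + 676 = 1631.

1631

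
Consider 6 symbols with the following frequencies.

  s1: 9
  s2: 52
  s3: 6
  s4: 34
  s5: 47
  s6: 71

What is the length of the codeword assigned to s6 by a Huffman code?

Huffman merges, smallest pair first:
combine s3(6), s1(9) → 15
combine 15, s4(34) → 49
combine s5(47), 49 → 96
combine s2(52), s6(71) → 123
combine 96, 123 → 219
The subtree containing s6 is merged 2 times, so code length = 2.

2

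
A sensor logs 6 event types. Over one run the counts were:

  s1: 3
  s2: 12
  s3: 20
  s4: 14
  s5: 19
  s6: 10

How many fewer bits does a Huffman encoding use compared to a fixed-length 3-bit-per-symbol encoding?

40

Fixed-length: 3 bits × 78 symbols = 234 bits.
Huffman merges:
s1(3) + s6(10) → 13
s2(12) + 13 → 25
s4(14) + s5(19) → 33
s3(20) + 25 → 45
33 + 45 → 78
Huffman total = 13 + 25 + 33 + 45 + 78 = 194 bits.
Saving = 234 − 194 = 40 bits.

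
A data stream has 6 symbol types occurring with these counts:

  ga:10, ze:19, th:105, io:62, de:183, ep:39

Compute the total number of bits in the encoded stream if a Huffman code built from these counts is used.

Greedily combine the two least-frequent nodes:
merge ga(10) and ze(19): 29
merge 29 and ep(39): 68
merge io(62) and 68: 130
merge th(105) and 130: 235
merge de(183) and 235: 418
The encoded length is the sum of every internal node's weight: 29 + 68 + 130 + 235 + 418 = 880 bits.

880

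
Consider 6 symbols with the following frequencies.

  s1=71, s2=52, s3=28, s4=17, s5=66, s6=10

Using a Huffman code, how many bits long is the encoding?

570

Greedily combine the two least-frequent nodes:
s6(10) + s4(17) → 27
27 + s3(28) → 55
s2(52) + 55 → 107
s5(66) + s1(71) → 137
107 + 137 → 244
Each symbol's bit-cost is frequency × depth; summing gives 570 bits (equivalently 27 + 55 + 107 + 137 + 244).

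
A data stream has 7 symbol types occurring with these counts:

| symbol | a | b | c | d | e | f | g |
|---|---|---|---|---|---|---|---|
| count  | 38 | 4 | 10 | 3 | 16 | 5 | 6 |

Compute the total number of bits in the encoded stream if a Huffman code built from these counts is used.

Greedily combine the two least-frequent nodes:
combine d(3), b(4) → 7
combine f(5), g(6) → 11
combine 7, c(10) → 17
combine 11, e(16) → 27
combine 17, 27 → 44
combine a(38), 44 → 82
Each symbol's bit-cost is frequency × depth; summing gives 188 bits (equivalently 7 + 11 + 17 + 27 + 44 + 82).

188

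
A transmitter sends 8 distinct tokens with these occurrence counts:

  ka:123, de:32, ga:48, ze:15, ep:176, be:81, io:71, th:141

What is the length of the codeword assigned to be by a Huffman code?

3

Huffman merges, smallest pair first:
ze(15) + de(32) → 47
47 + ga(48) → 95
io(71) + be(81) → 152
95 + ka(123) → 218
th(141) + 152 → 293
ep(176) + 218 → 394
293 + 394 → 687
The subtree containing be is merged 3 times, so code length = 3.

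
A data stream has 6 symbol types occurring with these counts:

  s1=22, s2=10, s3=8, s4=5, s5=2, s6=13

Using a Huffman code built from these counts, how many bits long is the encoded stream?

Merge the two smallest weights repeatedly:
combine s5(2), s4(5) → 7
combine 7, s3(8) → 15
combine s2(10), s6(13) → 23
combine 15, s1(22) → 37
combine 23, 37 → 60
Each symbol's bit-cost is frequency × depth; summing gives 142 bits (equivalently 7 + 15 + 23 + 37 + 60).

142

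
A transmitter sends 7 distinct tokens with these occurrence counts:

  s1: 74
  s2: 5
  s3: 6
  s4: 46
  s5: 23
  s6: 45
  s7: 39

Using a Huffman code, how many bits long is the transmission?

594

Greedily combine the two least-frequent nodes:
combine s2(5), s3(6) → 11
combine 11, s5(23) → 34
combine 34, s7(39) → 73
combine s6(45), s4(46) → 91
combine 73, s1(74) → 147
combine 91, 147 → 238
Each symbol's bit-cost is frequency × depth; summing gives 594 bits (equivalently 11 + 34 + 73 + 91 + 147 + 238).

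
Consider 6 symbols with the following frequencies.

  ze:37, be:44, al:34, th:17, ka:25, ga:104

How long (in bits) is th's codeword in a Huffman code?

Repeatedly merge the two smallest:
combine th(17), ka(25) → 42
combine al(34), ze(37) → 71
combine 42, be(44) → 86
combine 71, 86 → 157
combine ga(104), 157 → 261
The subtree containing th is merged 4 times, so code length = 4.

4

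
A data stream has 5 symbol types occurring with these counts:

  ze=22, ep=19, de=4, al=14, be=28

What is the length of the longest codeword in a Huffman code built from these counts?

Merge the two lowest-weight nodes at each step:
de(4) + al(14) → 18
18 + ep(19) → 37
ze(22) + be(28) → 50
37 + 50 → 87
Maximum depth reached is 3.

3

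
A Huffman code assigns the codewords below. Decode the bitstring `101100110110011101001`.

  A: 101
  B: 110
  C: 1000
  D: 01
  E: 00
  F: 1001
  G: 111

AFAFBF

Read left to right; each codeword is recognised as soon as it completes (prefix code):
  101→A | 1001→F | 101→A | 1001→F | 110→B | 1001→F
Decoded message: AFAFBF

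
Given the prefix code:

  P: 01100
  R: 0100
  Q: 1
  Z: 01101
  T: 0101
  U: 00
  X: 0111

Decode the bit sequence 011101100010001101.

XPRZ

Read left to right; each codeword is recognised as soon as it completes (prefix code):
  0111→X | 01100→P | 0100→R | 01101→Z
Decoded message: XPRZ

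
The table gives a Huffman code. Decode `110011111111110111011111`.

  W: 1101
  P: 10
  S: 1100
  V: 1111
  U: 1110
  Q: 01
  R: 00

Read left to right; each codeword is recognised as soon as it completes (prefix code):
  1100→S | 1111→V | 1111→V | 1101→W | 1101→W | 1111→V
Decoded message: SVVWWV

SVVWWV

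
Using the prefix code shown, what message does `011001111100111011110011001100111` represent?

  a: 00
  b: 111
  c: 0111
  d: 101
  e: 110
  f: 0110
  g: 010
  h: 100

Read left to right; each codeword is recognised as soon as it completes (prefix code):
  0110→f | 0111→c | 110→e | 0111→c | 0111→c | 100→h | 110→e | 0110→f | 0111→c
Decoded message: fcecchefc

fcecchefc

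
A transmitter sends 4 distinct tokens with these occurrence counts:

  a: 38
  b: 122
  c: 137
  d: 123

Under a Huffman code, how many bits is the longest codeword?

2

Merge the two lowest-weight nodes at each step:
a(38) + b(122) → 160
d(123) + c(137) → 260
160 + 260 → 420
The first pair merged (a, b) ends up deepest, at depth 2.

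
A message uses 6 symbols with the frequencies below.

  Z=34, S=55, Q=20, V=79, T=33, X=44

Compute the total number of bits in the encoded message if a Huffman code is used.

661

Merge the two smallest weights repeatedly:
merge Q(20) and T(33): 53
merge Z(34) and X(44): 78
merge 53 and S(55): 108
merge 78 and V(79): 157
merge 108 and 157: 265
Each symbol's bit-cost is frequency × depth; summing gives 661 bits (equivalently 53 + 78 + 108 + 157 + 265).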